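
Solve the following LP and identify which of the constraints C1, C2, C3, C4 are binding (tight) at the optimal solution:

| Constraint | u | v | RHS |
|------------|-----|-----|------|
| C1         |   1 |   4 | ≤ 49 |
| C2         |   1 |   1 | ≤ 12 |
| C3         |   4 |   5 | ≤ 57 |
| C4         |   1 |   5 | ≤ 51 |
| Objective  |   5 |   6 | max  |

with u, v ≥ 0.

At u = 3, v = 9, compute slack b - a·x for each constraint:
  C1: 49 − 39 = 10  (slack)
  C2: 12 − 12 = 0  (binding)
  C3: 57 − 57 = 0  (binding)
  C4: 51 − 48 = 3  (slack)

Optimal: u = 3, v = 9
Binding: C2, C3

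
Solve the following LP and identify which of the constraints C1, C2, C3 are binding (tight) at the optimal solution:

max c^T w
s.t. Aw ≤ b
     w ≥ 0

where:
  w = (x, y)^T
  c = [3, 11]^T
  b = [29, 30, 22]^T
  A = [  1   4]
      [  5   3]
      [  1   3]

At x = 1, y = 7, compute slack b - a·x for each constraint:
  C1: 29 − 29 = 0  (binding)
  C2: 30 − 26 = 4  (slack)
  C3: 22 − 22 = 0  (binding)

Optimal: x = 1, y = 7
Binding: C1, C3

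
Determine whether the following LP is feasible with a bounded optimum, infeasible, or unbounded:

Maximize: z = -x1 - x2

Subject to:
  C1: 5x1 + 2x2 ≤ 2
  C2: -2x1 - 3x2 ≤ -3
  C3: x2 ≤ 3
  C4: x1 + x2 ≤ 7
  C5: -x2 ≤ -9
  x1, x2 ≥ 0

Infeasible (no feasible solution exists)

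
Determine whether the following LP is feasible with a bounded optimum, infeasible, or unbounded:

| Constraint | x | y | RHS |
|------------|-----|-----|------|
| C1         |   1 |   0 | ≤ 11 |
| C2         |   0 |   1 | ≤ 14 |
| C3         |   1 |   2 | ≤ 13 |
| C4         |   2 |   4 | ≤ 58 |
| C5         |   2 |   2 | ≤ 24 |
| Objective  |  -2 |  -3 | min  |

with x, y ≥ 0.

Feasible with a bounded optimal solution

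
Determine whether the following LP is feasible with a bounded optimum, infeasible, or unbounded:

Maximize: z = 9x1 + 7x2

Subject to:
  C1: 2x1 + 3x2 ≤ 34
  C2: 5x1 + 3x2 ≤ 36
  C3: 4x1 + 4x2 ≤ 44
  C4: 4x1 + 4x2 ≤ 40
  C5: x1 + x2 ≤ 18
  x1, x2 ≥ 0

Feasible with a bounded optimal solution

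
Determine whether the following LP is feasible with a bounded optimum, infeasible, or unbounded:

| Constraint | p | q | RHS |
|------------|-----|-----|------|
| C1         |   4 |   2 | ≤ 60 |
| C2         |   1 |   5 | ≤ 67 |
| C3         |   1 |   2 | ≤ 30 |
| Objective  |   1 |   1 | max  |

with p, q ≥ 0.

Feasible with a bounded optimal solution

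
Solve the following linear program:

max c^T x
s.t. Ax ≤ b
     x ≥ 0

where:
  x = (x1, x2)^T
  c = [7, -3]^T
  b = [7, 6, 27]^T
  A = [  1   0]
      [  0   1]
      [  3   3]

Evaluate the objective at each vertex of the feasible region:
  z(0, 0) = 0
  z(7, 0) = 49  ←
  z(7, 2) = 43
  z(3, 6) = 3
  z(0, 6) = -18
The maximum is at x1 = 7, x2 = 0.

x1 = 7, x2 = 0, z = 49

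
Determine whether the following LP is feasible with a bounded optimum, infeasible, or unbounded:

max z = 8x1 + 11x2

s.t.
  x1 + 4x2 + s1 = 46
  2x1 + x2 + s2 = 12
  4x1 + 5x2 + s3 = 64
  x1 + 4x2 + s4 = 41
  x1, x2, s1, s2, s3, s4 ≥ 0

Feasible with a bounded optimal solution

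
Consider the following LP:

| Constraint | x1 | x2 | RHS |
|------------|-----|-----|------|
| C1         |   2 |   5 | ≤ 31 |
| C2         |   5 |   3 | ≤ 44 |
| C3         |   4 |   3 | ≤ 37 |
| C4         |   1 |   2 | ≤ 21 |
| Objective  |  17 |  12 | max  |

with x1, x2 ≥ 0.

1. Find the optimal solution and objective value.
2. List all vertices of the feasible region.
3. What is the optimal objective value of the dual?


1. x1 = 7, x2 = 3, z = 155
2. (0, 0), (8.8, 0), (7, 3), (6.571, 3.571), (0, 6.2)
3. 155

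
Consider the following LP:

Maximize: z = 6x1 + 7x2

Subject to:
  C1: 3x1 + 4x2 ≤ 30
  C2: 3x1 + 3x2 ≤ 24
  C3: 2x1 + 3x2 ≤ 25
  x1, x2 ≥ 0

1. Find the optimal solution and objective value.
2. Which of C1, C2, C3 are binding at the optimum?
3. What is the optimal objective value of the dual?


1. x1 = 2, x2 = 6, z = 54
2. C1, C2
3. 54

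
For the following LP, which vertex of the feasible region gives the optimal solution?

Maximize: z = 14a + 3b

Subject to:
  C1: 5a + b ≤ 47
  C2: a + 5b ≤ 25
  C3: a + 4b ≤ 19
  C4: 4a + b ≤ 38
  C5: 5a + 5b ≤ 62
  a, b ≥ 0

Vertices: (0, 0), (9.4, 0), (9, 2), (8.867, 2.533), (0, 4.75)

Evaluate the objective at each vertex of the feasible region:
  z(0, 0) = 0
  z(9.4, 0) = 131.6
  z(9, 2) = 132  ←
  z(8.867, 2.533) = 131.7
  z(0, 4.75) = 14.25
The maximum is at a = 9, b = 2.

(9, 2)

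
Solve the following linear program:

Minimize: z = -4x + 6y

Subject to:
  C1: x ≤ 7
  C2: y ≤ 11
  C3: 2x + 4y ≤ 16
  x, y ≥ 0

Evaluate the objective at each vertex of the feasible region:
  z(0, 0) = 0
  z(7, 0) = -28  ←
  z(7, 0.5) = -25
  z(0, 4) = 24
The minimum is at x = 7, y = 0.

x = 7, y = 0, z = -28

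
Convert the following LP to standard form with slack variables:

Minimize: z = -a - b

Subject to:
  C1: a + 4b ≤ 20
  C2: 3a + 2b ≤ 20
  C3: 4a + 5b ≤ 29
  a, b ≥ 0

min z = -a - b

s.t.
  a + 4b + s1 = 20
  3a + 2b + s2 = 20
  4a + 5b + s3 = 29
  a, b, s1, s2, s3 ≥ 0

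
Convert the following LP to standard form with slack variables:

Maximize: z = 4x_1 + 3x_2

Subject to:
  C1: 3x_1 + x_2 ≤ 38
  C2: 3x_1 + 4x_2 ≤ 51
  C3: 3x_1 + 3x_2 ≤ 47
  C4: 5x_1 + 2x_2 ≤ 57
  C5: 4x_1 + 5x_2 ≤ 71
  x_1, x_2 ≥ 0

max z = 4x_1 + 3x_2

s.t.
  3x_1 + x_2 + s1 = 38
  3x_1 + 4x_2 + s2 = 51
  3x_1 + 3x_2 + s3 = 47
  5x_1 + 2x_2 + s4 = 57
  4x_1 + 5x_2 + s5 = 71
  x_1, x_2, s1, s2, s3, s4, s5 ≥ 0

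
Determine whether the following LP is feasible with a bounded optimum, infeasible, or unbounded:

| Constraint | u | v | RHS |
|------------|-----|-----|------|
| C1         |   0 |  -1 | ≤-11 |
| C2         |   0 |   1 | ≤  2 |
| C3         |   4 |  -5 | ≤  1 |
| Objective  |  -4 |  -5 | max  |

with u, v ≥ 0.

Infeasible (no feasible solution exists)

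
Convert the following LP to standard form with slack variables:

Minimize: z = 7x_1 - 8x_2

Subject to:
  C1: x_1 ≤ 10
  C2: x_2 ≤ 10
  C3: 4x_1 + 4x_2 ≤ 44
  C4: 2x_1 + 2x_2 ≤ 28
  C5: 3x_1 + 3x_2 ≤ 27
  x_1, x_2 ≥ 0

min z = 7x_1 - 8x_2

s.t.
  x_1 + s1 = 10
  x_2 + s2 = 10
  4x_1 + 4x_2 + s3 = 44
  2x_1 + 2x_2 + s4 = 28
  3x_1 + 3x_2 + s5 = 27
  x_1, x_2, s1, s2, s3, s4, s5 ≥ 0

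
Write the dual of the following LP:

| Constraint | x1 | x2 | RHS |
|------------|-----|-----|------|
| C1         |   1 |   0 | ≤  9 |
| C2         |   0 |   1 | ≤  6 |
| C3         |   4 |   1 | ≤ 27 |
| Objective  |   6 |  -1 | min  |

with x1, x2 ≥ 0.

Primal min cᵀx s.t. Ax ≤ b, x ≥ 0  →  Dual max −bᵀy s.t. Aᵀy ≥ −c, y ≥ 0.

Maximize: z = -9y1 - 6y2 - 27y3

Subject to:
  y1 + 4y3 ≥ -6
  y2 + y3 ≥ 1
  y1, y2, y3 ≥ 0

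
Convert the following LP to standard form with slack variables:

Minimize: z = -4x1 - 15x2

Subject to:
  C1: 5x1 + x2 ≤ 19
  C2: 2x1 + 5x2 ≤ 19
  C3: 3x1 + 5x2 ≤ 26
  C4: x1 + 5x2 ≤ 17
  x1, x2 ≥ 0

min z = -4x1 - 15x2

s.t.
  5x1 + x2 + s1 = 19
  2x1 + 5x2 + s2 = 19
  3x1 + 5x2 + s3 = 26
  x1 + 5x2 + s4 = 17
  x1, x2, s1, s2, s3, s4 ≥ 0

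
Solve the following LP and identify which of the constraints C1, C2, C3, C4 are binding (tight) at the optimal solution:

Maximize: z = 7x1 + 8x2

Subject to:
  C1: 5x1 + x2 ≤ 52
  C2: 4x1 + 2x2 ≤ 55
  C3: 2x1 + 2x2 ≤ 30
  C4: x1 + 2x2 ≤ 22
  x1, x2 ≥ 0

At x1 = 8, x2 = 7, compute slack b - a·x for each constraint:
  C1: 52 − 47 = 5  (slack)
  C2: 55 − 46 = 9  (slack)
  C3: 30 − 30 = 0  (binding)
  C4: 22 − 22 = 0  (binding)

Optimal: x1 = 8, x2 = 7
Binding: C3, C4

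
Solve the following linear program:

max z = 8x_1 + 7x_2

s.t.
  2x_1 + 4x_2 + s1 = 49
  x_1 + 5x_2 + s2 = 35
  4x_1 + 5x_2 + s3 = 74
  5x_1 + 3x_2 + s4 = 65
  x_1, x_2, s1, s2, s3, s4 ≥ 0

Evaluate the objective at each vertex of the feasible region:
  z(0, 0) = 0
  z(13, 0) = 104
  z(10, 5) = 115  ←
  z(0, 7) = 49
The maximum is at x_1 = 10, x_2 = 5.

x_1 = 10, x_2 = 5, z = 115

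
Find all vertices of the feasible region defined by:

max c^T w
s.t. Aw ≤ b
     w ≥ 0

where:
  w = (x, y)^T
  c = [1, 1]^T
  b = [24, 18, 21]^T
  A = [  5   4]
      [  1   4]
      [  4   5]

(0, 0), (4.8, 0), (4, 1), (0, 4.2)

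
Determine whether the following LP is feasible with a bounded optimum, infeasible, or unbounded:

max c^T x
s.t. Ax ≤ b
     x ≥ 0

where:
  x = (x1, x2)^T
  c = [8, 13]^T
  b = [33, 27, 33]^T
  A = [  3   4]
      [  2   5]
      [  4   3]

Feasible with a bounded optimal solution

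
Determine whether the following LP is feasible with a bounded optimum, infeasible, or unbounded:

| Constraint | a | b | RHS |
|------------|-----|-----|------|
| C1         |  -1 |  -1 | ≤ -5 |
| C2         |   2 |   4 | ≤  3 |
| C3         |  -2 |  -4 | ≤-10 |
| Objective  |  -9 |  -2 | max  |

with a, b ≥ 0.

Infeasible (no feasible solution exists)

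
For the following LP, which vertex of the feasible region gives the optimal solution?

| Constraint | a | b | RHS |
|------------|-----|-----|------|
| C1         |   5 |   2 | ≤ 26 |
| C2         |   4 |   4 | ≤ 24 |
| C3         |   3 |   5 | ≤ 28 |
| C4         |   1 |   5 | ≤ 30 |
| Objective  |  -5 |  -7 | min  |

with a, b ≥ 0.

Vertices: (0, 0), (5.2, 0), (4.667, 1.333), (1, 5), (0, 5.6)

Evaluate the objective at each vertex of the feasible region:
  z(0, 0) = 0
  z(5.2, 0) = -26
  z(4.667, 1.333) = -32.67
  z(1, 5) = -40  ←
  z(0, 5.6) = -39.2
The minimum is at a = 1, b = 5.

(1, 5)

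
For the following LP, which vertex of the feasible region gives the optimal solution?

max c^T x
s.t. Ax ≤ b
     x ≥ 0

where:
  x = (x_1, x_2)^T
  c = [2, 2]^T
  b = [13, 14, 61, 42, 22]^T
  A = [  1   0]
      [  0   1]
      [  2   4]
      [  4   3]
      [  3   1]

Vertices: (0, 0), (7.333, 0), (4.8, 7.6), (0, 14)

Evaluate the objective at each vertex of the feasible region:
  z(0, 0) = 0
  z(7.333, 0) = 14.67
  z(4.8, 7.6) = 24.8
  z(0, 14) = 28  ←
The maximum is at x_1 = 0, x_2 = 14.

(0, 14)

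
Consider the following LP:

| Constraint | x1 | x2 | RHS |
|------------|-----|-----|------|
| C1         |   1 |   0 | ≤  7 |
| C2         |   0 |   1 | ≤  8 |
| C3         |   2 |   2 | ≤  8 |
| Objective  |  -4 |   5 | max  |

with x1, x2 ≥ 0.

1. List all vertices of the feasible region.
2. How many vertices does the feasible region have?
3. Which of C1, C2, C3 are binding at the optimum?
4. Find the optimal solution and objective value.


1. (0, 0), (4, 0), (0, 4)
2. 3
3. C3
4. x1 = 0, x2 = 4, z = 20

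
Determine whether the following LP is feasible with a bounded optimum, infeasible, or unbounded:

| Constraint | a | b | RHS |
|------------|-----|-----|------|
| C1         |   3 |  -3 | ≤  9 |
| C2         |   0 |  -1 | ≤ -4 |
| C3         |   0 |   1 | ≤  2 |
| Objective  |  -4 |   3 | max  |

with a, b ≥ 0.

Infeasible (no feasible solution exists)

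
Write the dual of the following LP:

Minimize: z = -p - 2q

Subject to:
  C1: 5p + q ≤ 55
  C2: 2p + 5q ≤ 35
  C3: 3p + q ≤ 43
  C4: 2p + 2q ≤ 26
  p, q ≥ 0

Primal min cᵀx s.t. Ax ≤ b, x ≥ 0  →  Dual max −bᵀy s.t. Aᵀy ≥ −c, y ≥ 0.

Maximize: z = -55y1 - 35y2 - 43y3 - 26y4

Subject to:
  5y1 + 2y2 + 3y3 + 2y4 ≥ 1
  y1 + 5y2 + y3 + 2y4 ≥ 2
  y1, y2, y3, y4 ≥ 0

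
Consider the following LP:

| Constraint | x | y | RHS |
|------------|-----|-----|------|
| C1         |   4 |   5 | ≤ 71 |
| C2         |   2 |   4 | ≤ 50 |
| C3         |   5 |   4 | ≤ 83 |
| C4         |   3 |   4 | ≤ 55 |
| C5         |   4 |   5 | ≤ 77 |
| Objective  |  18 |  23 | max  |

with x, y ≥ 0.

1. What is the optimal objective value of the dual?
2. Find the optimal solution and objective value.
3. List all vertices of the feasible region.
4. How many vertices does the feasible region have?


1. 323
2. x = 9, y = 7, z = 323
3. (0, 0), (16.6, 0), (14.56, 2.556), (9, 7), (5, 10), (0, 12.5)
4. 6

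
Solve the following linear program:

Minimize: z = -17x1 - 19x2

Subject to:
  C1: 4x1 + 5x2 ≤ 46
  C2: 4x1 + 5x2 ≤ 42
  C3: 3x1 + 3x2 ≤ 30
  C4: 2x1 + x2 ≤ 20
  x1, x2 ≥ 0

Evaluate the objective at each vertex of the feasible region:
  z(0, 0) = 0
  z(10, 0) = -170
  z(8, 2) = -174  ←
  z(0, 8.4) = -159.6
The minimum is at x1 = 8, x2 = 2.

x1 = 8, x2 = 2, z = -174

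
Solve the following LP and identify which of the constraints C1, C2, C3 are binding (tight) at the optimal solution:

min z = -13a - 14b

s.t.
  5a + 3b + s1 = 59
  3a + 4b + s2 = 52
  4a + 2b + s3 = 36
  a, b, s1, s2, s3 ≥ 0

At a = 4, b = 10, compute slack b - a·x for each constraint:
  C1: 59 − 50 = 9  (slack)
  C2: 52 − 52 = 0  (binding)
  C3: 36 − 36 = 0  (binding)

Optimal: a = 4, b = 10
Binding: C2, C3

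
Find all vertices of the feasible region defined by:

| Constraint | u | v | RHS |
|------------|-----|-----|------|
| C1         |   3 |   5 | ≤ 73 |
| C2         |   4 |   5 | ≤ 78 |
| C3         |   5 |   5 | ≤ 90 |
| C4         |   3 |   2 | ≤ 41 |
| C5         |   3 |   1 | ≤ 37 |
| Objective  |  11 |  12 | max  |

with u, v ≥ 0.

(0, 0), (12.33, 0), (11, 4), (7, 10), (5, 11.6), (0, 14.6)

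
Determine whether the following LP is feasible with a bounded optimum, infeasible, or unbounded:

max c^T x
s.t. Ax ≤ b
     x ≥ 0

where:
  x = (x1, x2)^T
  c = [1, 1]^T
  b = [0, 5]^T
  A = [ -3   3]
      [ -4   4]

Unbounded (objective can increase without bound)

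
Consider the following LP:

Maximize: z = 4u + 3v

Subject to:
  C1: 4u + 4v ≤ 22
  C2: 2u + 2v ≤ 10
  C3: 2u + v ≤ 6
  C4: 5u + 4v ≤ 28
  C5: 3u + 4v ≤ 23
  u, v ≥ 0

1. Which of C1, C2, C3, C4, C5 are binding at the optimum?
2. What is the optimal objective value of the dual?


1. C2, C3
2. 16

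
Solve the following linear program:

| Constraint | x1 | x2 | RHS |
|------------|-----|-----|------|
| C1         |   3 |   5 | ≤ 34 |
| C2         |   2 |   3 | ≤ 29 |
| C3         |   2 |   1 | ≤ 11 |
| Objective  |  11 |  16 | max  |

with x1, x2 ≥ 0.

Evaluate the objective at each vertex of the feasible region:
  z(0, 0) = 0
  z(5.5, 0) = 60.5
  z(3, 5) = 113  ←
  z(0, 6.8) = 108.8
The maximum is at x1 = 3, x2 = 5.

x1 = 3, x2 = 5, z = 113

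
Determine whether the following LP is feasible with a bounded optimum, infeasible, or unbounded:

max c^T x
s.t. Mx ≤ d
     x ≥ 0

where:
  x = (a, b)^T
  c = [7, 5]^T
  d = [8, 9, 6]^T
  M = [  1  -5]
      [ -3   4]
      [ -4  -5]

Unbounded (objective can increase without bound)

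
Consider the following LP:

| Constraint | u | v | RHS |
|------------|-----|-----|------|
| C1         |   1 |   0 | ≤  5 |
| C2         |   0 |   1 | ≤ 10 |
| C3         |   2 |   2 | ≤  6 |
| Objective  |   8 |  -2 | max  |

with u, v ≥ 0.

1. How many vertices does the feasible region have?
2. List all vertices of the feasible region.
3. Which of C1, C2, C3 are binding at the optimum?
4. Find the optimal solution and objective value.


1. 3
2. (0, 0), (3, 0), (0, 3)
3. C3
4. u = 3, v = 0, z = 24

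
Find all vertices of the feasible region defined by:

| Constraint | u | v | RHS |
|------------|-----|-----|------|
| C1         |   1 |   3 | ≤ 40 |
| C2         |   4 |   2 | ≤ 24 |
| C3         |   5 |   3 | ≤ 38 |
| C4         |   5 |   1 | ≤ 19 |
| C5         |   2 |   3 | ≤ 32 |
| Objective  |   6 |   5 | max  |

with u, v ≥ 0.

(0, 0), (3.8, 0), (2.333, 7.333), (1, 10), (0, 10.67)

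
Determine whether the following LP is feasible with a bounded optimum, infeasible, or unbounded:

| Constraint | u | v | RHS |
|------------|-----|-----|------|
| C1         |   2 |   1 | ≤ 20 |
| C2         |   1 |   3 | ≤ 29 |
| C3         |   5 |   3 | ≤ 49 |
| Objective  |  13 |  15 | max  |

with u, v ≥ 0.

Feasible with a bounded optimal solution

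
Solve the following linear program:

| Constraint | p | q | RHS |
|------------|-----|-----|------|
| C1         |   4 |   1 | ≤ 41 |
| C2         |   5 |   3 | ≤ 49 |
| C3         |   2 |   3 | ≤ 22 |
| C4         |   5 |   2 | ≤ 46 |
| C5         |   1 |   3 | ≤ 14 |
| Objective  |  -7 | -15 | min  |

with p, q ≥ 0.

Evaluate the objective at each vertex of the feasible region:
  z(0, 0) = 0
  z(9.2, 0) = -64.4
  z(8.545, 1.636) = -84.36
  z(8, 2) = -86  ←
  z(0, 4.667) = -70
The minimum is at p = 8, q = 2.

p = 8, q = 2, z = -86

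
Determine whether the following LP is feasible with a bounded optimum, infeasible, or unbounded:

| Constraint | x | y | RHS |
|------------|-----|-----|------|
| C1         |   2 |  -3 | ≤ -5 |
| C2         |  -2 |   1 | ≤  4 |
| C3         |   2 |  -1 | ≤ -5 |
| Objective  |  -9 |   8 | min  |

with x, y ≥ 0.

Infeasible (no feasible solution exists)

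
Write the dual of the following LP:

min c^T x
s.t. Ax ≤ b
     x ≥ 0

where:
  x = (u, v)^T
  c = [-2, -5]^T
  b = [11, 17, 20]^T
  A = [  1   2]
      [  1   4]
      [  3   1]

Primal min cᵀx s.t. Ax ≤ b, x ≥ 0  →  Dual max −bᵀy s.t. Aᵀy ≥ −c, y ≥ 0.

Maximize: z = -11y1 - 17y2 - 20y3

Subject to:
  y1 + y2 + 3y3 ≥ 2
  2y1 + 4y2 + y3 ≥ 5
  y1, y2, y3 ≥ 0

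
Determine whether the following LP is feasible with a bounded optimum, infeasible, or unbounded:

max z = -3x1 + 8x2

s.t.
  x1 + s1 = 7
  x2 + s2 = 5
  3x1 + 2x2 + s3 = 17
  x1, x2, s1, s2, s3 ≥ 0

Feasible with a bounded optimal solution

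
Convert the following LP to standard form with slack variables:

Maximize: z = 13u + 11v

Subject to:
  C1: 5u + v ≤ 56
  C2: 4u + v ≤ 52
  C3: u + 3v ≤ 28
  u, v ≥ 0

max z = 13u + 11v

s.t.
  5u + v + s1 = 56
  4u + v + s2 = 52
  u + 3v + s3 = 28
  u, v, s1, s2, s3 ≥ 0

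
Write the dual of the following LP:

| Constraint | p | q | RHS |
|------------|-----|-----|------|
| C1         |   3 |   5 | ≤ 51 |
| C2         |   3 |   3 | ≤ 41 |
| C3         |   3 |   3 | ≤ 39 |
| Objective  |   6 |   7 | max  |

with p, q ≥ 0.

Primal max cᵀx s.t. Ax ≤ b, x ≥ 0  →  Dual min bᵀy s.t. Aᵀy ≥ c, y ≥ 0.

Minimize: z = 51y1 + 41y2 + 39y3

Subject to:
  3y1 + 3y2 + 3y3 ≥ 6
  5y1 + 3y2 + 3y3 ≥ 7
  y1, y2, y3 ≥ 0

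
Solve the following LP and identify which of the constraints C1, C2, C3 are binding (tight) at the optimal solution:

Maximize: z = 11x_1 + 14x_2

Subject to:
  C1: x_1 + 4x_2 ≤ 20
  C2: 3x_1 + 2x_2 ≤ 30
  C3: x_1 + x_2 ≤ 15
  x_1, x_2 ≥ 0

At x_1 = 8, x_2 = 3, compute slack b - a·x for each constraint:
  C1: 20 − 20 = 0  (binding)
  C2: 30 − 30 = 0  (binding)
  C3: 15 − 11 = 4  (slack)

Optimal: x_1 = 8, x_2 = 3
Binding: C1, C2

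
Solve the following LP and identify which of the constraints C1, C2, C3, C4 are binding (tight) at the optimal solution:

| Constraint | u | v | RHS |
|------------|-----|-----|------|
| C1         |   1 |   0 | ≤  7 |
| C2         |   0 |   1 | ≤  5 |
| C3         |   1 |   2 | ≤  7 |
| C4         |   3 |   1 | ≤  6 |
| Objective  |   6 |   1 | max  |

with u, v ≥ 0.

At u = 2, v = 0, compute slack b - a·x for each constraint:
  C1: 7 − 2 = 5  (slack)
  C2: 5 − 0 = 5  (slack)
  C3: 7 − 2 = 5  (slack)
  C4: 6 − 6 = 0  (binding)

Optimal: u = 2, v = 0
Binding: C4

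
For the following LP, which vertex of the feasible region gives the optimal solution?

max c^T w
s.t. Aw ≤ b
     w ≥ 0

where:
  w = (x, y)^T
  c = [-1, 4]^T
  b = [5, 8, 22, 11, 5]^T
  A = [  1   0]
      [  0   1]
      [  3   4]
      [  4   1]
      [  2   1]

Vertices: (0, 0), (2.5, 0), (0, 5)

Evaluate the objective at each vertex of the feasible region:
  z(0, 0) = 0
  z(2.5, 0) = -2.5
  z(0, 5) = 20  ←
The maximum is at x = 0, y = 5.

(0, 5)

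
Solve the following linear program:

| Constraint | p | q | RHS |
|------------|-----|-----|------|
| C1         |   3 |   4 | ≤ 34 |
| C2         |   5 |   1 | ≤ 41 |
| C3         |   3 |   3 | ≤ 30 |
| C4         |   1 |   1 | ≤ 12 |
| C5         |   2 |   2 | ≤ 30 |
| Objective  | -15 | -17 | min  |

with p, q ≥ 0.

Evaluate the objective at each vertex of the feasible region:
  z(0, 0) = 0
  z(8.2, 0) = -123
  z(7.75, 2.25) = -154.5
  z(6, 4) = -158  ←
  z(0, 8.5) = -144.5
The minimum is at p = 6, q = 4.

p = 6, q = 4, z = -158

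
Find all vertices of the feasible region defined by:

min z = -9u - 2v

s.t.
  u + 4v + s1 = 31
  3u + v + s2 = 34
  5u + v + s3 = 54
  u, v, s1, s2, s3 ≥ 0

(0, 0), (10.8, 0), (10, 4), (9.545, 5.364), (0, 7.75)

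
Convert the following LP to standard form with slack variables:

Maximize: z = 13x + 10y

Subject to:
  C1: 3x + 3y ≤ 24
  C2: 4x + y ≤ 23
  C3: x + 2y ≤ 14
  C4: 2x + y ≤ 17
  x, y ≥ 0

max z = 13x + 10y

s.t.
  3x + 3y + s1 = 24
  4x + y + s2 = 23
  x + 2y + s3 = 14
  2x + y + s4 = 17
  x, y, s1, s2, s3, s4 ≥ 0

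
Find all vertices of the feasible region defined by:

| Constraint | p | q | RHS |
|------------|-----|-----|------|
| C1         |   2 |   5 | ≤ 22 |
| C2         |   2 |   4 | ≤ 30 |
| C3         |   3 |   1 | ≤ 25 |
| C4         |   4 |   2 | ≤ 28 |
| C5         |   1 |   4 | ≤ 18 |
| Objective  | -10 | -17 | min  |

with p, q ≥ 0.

(0, 0), (7, 0), (6, 2), (0, 4.4)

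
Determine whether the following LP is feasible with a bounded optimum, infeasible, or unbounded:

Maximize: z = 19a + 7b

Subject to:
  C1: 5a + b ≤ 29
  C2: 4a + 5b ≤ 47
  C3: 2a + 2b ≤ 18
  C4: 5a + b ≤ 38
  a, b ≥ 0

Feasible with a bounded optimal solution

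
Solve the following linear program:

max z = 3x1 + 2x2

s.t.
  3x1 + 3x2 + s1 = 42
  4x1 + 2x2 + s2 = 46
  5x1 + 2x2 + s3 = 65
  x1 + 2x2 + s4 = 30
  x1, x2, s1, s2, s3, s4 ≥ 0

Evaluate the objective at each vertex of the feasible region:
  z(0, 0) = 0
  z(11.5, 0) = 34.5
  z(9, 5) = 37  ←
  z(0, 14) = 28
The maximum is at x1 = 9, x2 = 5.

x1 = 9, x2 = 5, z = 37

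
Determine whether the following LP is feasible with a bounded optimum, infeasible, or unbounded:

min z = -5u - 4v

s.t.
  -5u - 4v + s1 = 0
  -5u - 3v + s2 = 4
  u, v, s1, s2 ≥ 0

Unbounded (objective can decrease without bound)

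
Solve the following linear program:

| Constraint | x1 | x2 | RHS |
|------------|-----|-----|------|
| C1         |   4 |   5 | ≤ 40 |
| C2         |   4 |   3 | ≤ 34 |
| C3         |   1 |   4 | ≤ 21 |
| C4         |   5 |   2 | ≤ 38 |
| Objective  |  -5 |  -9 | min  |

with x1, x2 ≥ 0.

Evaluate the objective at each vertex of the feasible region:
  z(0, 0) = 0
  z(7.6, 0) = -38
  z(6.571, 2.571) = -56
  z(6.25, 3) = -58.25
  z(5, 4) = -61  ←
  z(0, 5.25) = -47.25
The minimum is at x1 = 5, x2 = 4.

x1 = 5, x2 = 4, z = -61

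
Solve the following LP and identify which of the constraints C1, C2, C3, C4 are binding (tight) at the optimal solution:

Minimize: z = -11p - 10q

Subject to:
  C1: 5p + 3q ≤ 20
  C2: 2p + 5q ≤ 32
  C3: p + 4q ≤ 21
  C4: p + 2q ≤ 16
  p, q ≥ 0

At p = 1, q = 5, compute slack b - a·x for each constraint:
  C1: 20 − 20 = 0  (binding)
  C2: 32 − 27 = 5  (slack)
  C3: 21 − 21 = 0  (binding)
  C4: 16 − 11 = 5  (slack)

Optimal: p = 1, q = 5
Binding: C1, C3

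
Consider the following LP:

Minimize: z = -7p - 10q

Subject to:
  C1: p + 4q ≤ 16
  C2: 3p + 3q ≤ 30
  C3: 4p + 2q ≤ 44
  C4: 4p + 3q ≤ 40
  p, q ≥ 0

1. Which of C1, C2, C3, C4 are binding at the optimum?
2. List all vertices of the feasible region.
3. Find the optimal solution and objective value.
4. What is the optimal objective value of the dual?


1. C1, C2
2. (0, 0), (10, 0), (8, 2), (0, 4)
3. p = 8, q = 2, z = -76
4. -76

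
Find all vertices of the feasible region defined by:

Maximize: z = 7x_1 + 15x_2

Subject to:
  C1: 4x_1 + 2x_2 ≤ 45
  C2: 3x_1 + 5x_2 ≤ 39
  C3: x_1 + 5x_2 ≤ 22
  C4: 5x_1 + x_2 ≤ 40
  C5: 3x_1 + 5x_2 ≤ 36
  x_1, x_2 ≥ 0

(0, 0), (8, 0), (7.455, 2.727), (7, 3), (0, 4.4)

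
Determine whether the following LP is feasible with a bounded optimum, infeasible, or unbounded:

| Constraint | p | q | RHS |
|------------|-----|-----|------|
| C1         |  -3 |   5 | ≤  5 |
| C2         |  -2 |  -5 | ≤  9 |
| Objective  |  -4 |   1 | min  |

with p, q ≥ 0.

Unbounded (objective can decrease without bound)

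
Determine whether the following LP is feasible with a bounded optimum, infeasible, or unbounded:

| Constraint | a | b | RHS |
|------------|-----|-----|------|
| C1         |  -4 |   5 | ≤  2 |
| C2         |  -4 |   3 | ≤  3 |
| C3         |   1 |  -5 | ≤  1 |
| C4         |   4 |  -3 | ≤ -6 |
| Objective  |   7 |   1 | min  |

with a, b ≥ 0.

Infeasible (no feasible solution exists)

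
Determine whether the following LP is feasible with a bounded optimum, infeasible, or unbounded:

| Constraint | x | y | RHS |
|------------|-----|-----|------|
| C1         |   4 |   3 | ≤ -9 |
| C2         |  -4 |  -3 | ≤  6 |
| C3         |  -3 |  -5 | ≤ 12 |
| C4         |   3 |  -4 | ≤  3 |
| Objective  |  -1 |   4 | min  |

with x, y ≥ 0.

Infeasible (no feasible solution exists)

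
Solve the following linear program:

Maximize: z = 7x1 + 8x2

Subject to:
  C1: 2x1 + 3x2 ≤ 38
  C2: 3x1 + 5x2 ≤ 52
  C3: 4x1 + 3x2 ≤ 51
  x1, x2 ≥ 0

Evaluate the objective at each vertex of the feasible region:
  z(0, 0) = 0
  z(12.75, 0) = 89.25
  z(9, 5) = 103  ←
  z(0, 10.4) = 83.2
The maximum is at x1 = 9, x2 = 5.

x1 = 9, x2 = 5, z = 103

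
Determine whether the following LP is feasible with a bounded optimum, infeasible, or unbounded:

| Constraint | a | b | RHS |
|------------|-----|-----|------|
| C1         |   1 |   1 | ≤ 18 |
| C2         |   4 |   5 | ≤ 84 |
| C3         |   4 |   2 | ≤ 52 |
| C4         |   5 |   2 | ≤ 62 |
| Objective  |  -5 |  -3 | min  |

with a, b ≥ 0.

Feasible with a bounded optimal solution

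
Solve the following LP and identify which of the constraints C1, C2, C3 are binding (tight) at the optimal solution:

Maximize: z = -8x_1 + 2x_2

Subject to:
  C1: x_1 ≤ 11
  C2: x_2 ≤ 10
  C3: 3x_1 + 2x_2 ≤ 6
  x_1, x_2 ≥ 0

At x_1 = 0, x_2 = 3, compute slack b - a·x for each constraint:
  C1: 11 − 0 = 11  (slack)
  C2: 10 − 3 = 7  (slack)
  C3: 6 − 6 = 0  (binding)

Optimal: x_1 = 0, x_2 = 3
Binding: C3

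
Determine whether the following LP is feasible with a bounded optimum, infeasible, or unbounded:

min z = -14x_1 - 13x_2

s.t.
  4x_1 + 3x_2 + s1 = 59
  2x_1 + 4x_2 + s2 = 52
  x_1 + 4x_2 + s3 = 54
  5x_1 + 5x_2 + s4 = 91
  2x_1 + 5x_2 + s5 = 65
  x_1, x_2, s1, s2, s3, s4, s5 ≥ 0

Feasible with a bounded optimal solution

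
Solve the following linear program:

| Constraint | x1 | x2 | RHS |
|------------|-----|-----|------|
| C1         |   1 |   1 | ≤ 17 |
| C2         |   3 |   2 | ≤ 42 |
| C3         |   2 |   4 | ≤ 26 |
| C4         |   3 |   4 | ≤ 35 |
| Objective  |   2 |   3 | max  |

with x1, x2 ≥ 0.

Evaluate the objective at each vertex of the feasible region:
  z(0, 0) = 0
  z(11.67, 0) = 23.33
  z(9, 2) = 24  ←
  z(0, 6.5) = 19.5
The maximum is at x1 = 9, x2 = 2.

x1 = 9, x2 = 2, z = 24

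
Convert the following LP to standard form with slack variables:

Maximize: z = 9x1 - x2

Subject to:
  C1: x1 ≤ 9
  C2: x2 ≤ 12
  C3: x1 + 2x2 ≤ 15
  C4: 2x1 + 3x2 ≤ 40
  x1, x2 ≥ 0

max z = 9x1 - x2

s.t.
  x1 + s1 = 9
  x2 + s2 = 12
  x1 + 2x2 + s3 = 15
  2x1 + 3x2 + s4 = 40
  x1, x2, s1, s2, s3, s4 ≥ 0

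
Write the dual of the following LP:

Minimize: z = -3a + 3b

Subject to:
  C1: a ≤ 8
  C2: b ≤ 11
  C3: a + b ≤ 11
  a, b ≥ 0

Primal min cᵀx s.t. Ax ≤ b, x ≥ 0  →  Dual max −bᵀy s.t. Aᵀy ≥ −c, y ≥ 0.

Maximize: z = -8y1 - 11y2 - 11y3

Subject to:
  y1 + y3 ≥ 3
  y2 + y3 ≥ -3
  y1, y2, y3 ≥ 0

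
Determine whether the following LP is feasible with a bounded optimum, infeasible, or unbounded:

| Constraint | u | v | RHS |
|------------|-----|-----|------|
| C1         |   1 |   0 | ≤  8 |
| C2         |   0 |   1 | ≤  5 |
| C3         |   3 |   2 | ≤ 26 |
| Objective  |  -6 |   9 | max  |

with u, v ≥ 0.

Feasible with a bounded optimal solution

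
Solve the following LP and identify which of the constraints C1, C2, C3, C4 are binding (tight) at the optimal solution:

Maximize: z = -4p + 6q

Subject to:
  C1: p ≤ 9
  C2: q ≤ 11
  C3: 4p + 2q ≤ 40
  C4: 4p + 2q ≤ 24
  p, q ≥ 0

At p = 0, q = 11, compute slack b - a·x for each constraint:
  C1: 9 − 0 = 9  (slack)
  C2: 11 − 11 = 0  (binding)
  C3: 40 − 22 = 18  (slack)
  C4: 24 − 22 = 2  (slack)

Optimal: p = 0, q = 11
Binding: C2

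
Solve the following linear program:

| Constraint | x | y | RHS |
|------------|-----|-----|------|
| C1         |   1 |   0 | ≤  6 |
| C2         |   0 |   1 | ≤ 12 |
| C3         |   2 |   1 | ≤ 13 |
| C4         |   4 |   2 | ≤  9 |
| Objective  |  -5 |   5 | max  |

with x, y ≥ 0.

Evaluate the objective at each vertex of the feasible region:
  z(0, 0) = 0
  z(2.25, 0) = -11.25
  z(0, 4.5) = 22.5  ←
The maximum is at x = 0, y = 4.5.

x = 0, y = 4.5, z = 22.5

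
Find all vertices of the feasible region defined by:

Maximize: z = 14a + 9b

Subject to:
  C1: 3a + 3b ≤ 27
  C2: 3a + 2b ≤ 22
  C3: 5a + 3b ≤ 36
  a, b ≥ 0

(0, 0), (7.2, 0), (6, 2), (4, 5), (0, 9)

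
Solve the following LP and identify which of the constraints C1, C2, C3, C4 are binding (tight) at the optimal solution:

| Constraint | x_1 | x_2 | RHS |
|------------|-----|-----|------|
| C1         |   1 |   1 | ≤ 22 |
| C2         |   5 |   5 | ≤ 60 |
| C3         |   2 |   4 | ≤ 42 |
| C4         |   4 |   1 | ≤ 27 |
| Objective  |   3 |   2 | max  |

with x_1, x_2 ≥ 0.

At x_1 = 5, x_2 = 7, compute slack b - a·x for each constraint:
  C1: 22 − 12 = 10  (slack)
  C2: 60 − 60 = 0  (binding)
  C3: 42 − 38 = 4  (slack)
  C4: 27 − 27 = 0  (binding)

Optimal: x_1 = 5, x_2 = 7
Binding: C2, C4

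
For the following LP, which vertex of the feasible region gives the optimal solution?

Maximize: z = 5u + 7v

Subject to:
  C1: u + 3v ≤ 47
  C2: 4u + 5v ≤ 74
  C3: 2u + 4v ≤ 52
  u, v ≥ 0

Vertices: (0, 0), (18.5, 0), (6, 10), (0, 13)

Evaluate the objective at each vertex of the feasible region:
  z(0, 0) = 0
  z(18.5, 0) = 92.5
  z(6, 10) = 100  ←
  z(0, 13) = 91
The maximum is at u = 6, v = 10.

(6, 10)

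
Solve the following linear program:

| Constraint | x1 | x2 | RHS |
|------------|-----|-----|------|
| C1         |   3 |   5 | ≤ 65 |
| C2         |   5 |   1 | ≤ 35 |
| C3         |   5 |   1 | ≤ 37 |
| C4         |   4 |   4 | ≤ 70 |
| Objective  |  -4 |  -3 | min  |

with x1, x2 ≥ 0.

Evaluate the objective at each vertex of the feasible region:
  z(0, 0) = 0
  z(7, 0) = -28
  z(5, 10) = -50  ←
  z(0, 13) = -39
The minimum is at x1 = 5, x2 = 10.

x1 = 5, x2 = 10, z = -50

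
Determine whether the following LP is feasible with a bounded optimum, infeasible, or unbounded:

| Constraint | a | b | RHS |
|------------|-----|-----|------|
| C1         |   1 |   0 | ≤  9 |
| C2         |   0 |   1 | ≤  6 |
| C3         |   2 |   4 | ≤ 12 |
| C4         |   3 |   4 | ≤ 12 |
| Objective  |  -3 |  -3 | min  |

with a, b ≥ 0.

Feasible with a bounded optimal solution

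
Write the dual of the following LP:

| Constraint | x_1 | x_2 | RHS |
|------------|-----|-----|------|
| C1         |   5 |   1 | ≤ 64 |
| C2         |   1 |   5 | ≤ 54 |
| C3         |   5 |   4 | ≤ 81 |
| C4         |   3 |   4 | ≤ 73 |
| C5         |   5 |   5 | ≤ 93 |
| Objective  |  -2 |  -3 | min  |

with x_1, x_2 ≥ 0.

Primal min cᵀx s.t. Ax ≤ b, x ≥ 0  →  Dual max −bᵀy s.t. Aᵀy ≥ −c, y ≥ 0.

Maximize: z = -64y1 - 54y2 - 81y3 - 73y4 - 93y5

Subject to:
  5y1 + y2 + 5y3 + 3y4 + 5y5 ≥ 2
  y1 + 5y2 + 4y3 + 4y4 + 5y5 ≥ 3
  y1, y2, y3, y4, y5 ≥ 0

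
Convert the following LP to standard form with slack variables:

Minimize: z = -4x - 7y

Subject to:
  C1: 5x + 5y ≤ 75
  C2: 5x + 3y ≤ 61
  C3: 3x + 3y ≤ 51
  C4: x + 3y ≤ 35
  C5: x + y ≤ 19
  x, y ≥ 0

min z = -4x - 7y

s.t.
  5x + 5y + s1 = 75
  5x + 3y + s2 = 61
  3x + 3y + s3 = 51
  x + 3y + s4 = 35
  x + y + s5 = 19
  x, y, s1, s2, s3, s4, s5 ≥ 0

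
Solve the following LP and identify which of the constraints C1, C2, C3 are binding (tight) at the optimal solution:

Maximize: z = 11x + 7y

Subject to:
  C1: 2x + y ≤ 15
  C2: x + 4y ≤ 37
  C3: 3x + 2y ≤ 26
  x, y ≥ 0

At x = 4, y = 7, compute slack b - a·x for each constraint:
  C1: 15 − 15 = 0  (binding)
  C2: 37 − 32 = 5  (slack)
  C3: 26 − 26 = 0  (binding)

Optimal: x = 4, y = 7
Binding: C1, C3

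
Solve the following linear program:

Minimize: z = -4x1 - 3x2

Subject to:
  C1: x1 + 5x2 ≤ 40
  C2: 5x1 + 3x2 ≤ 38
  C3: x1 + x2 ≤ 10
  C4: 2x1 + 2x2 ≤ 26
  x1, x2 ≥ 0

Evaluate the objective at each vertex of the feasible region:
  z(0, 0) = 0
  z(7.6, 0) = -30.4
  z(4, 6) = -34  ←
  z(2.5, 7.5) = -32.5
  z(0, 8) = -24
The minimum is at x1 = 4, x2 = 6.

x1 = 4, x2 = 6, z = -34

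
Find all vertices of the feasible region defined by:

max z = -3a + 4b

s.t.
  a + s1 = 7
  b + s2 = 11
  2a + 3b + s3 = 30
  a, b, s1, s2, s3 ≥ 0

(0, 0), (7, 0), (7, 5.333), (0, 10)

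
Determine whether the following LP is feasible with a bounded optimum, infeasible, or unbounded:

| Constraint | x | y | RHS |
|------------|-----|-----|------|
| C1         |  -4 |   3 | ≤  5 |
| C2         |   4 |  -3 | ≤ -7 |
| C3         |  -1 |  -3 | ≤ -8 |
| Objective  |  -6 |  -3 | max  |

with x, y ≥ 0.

Infeasible (no feasible solution exists)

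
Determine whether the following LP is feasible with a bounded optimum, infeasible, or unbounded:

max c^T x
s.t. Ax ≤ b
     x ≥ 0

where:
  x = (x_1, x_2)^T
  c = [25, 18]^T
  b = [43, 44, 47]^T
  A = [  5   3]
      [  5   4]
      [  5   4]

Feasible with a bounded optimal solution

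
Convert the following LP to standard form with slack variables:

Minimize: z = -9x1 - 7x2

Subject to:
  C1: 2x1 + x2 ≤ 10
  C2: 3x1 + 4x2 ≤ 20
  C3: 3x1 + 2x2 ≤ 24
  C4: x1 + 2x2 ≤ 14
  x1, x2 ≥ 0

min z = -9x1 - 7x2

s.t.
  2x1 + x2 + s1 = 10
  3x1 + 4x2 + s2 = 20
  3x1 + 2x2 + s3 = 24
  x1 + 2x2 + s4 = 14
  x1, x2, s1, s2, s3, s4 ≥ 0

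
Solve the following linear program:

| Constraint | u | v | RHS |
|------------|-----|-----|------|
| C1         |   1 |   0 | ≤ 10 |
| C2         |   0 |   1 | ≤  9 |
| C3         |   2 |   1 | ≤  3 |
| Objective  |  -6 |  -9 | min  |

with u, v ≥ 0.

Evaluate the objective at each vertex of the feasible region:
  z(0, 0) = 0
  z(1.5, 0) = -9
  z(0, 3) = -27  ←
The minimum is at u = 0, v = 3.

u = 0, v = 3, z = -27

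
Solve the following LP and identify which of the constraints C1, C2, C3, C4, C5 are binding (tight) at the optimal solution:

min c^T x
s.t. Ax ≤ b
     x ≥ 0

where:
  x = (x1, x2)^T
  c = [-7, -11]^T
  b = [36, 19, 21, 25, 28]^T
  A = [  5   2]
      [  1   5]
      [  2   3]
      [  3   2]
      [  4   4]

At x1 = 4, x2 = 3, compute slack b - a·x for each constraint:
  C1: 36 − 26 = 10  (slack)
  C2: 19 − 19 = 0  (binding)
  C3: 21 − 17 = 4  (slack)
  C4: 25 − 18 = 7  (slack)
  C5: 28 − 28 = 0  (binding)

Optimal: x1 = 4, x2 = 3
Binding: C2, C5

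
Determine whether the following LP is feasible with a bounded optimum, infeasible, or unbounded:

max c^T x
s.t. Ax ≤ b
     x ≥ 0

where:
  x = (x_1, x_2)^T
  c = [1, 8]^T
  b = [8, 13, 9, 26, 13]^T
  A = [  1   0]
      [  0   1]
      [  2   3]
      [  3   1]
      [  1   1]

Feasible with a bounded optimal solution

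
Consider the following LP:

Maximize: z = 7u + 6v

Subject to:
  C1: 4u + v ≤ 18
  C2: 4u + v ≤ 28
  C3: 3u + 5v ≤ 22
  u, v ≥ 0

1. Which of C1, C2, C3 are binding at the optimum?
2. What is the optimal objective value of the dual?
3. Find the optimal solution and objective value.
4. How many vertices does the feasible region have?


1. C1, C3
2. 40
3. u = 4, v = 2, z = 40
4. 4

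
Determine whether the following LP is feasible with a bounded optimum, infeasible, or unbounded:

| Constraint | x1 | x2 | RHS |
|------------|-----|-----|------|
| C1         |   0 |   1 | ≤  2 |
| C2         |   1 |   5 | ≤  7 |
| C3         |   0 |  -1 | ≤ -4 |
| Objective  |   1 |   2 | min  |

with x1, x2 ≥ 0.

Infeasible (no feasible solution exists)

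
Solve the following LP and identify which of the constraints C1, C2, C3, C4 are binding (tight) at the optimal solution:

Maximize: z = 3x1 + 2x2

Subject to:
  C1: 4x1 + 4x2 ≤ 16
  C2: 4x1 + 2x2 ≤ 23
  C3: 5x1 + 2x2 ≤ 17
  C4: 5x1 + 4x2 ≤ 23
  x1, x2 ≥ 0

At x1 = 3, x2 = 1, compute slack b - a·x for each constraint:
  C1: 16 − 16 = 0  (binding)
  C2: 23 − 14 = 9  (slack)
  C3: 17 − 17 = 0  (binding)
  C4: 23 − 19 = 4  (slack)

Optimal: x1 = 3, x2 = 1
Binding: C1, C3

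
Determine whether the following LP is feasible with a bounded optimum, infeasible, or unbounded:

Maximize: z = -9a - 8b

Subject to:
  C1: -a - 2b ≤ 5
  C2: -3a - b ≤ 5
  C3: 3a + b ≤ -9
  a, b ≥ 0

Infeasible (no feasible solution exists)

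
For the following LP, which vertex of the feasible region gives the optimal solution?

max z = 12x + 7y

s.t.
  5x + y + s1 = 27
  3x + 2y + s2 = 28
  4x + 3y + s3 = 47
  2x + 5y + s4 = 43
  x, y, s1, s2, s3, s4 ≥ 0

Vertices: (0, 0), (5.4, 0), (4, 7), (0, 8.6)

Evaluate the objective at each vertex of the feasible region:
  z(0, 0) = 0
  z(5.4, 0) = 64.8
  z(4, 7) = 97  ←
  z(0, 8.6) = 60.2
The maximum is at x = 4, y = 7.

(4, 7)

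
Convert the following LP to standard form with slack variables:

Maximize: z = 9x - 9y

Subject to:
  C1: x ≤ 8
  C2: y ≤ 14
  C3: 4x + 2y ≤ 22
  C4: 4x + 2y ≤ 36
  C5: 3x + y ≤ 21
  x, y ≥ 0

max z = 9x - 9y

s.t.
  x + s1 = 8
  y + s2 = 14
  4x + 2y + s3 = 22
  4x + 2y + s4 = 36
  3x + y + s5 = 21
  x, y, s1, s2, s3, s4, s5 ≥ 0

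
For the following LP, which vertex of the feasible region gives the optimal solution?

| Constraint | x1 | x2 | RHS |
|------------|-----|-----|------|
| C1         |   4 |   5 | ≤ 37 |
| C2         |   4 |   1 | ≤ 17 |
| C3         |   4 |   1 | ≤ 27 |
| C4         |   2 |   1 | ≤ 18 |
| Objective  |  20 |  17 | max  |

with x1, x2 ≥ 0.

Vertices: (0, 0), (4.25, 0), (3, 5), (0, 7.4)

Evaluate the objective at each vertex of the feasible region:
  z(0, 0) = 0
  z(4.25, 0) = 85
  z(3, 5) = 145  ←
  z(0, 7.4) = 125.8
The maximum is at x1 = 3, x2 = 5.

(3, 5)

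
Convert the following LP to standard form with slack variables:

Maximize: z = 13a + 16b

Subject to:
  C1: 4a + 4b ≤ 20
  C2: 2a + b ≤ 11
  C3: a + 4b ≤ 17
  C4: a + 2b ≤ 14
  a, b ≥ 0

max z = 13a + 16b

s.t.
  4a + 4b + s1 = 20
  2a + b + s2 = 11
  a + 4b + s3 = 17
  a + 2b + s4 = 14
  a, b, s1, s2, s3, s4 ≥ 0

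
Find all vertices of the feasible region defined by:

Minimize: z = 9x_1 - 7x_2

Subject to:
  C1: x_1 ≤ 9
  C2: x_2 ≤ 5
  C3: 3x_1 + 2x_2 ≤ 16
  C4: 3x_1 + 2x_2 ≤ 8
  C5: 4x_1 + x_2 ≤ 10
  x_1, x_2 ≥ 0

(0, 0), (2.5, 0), (2.4, 0.4), (0, 4)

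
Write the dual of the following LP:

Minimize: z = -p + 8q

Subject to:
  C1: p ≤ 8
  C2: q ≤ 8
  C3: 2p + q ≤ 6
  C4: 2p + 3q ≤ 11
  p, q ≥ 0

Primal min cᵀx s.t. Ax ≤ b, x ≥ 0  →  Dual max −bᵀy s.t. Aᵀy ≥ −c, y ≥ 0.

Maximize: z = -8y1 - 8y2 - 6y3 - 11y4

Subject to:
  y1 + 2y3 + 2y4 ≥ 1
  y2 + y3 + 3y4 ≥ -8
  y1, y2, y3, y4 ≥ 0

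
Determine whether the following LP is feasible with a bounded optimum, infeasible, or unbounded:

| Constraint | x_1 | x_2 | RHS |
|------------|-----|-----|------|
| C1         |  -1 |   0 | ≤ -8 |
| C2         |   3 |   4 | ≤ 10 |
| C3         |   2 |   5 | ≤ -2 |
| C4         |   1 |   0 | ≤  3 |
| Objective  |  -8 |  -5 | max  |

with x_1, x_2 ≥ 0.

Infeasible (no feasible solution exists)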